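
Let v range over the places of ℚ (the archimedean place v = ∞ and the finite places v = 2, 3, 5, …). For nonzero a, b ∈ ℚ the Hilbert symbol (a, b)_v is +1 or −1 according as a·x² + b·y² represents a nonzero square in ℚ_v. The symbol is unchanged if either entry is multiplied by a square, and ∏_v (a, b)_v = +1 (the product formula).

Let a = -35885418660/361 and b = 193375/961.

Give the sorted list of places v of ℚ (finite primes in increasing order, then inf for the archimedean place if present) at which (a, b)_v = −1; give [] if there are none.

[2, 13, 17, 37]

(a, b) ≡ (-12306385, 7735) mod (ℚ^×)²; places V = {2, 3, 5, 7, 13, 17, 19, 31, 37, 43, ∞}.
(a,b)_∞: sgn(-12306385)=−, sgn(7735)=+, so +1.
(a,b)_31: α=0, u≡15; β=-2, v≡28 (mod 31); (15|31)=-1, (28|31)=+1; sign (−1)^0·-1^-2·+1^0 = +1.
(a,b)_2: α=2, β=0; u≡7, v≡7 (mod 8); ε(u)ε(v)=1·1, αω(v)=2·0, βω(u)=0·0; sum ≡ 1  ⇒  -1.
(a,b)_3: α=6, u≡2; β=0, v≡1 (mod 3); (2|3)=-1, (1|3)=+1; sign (−1)^0·-1^0·+1^6 = +1.
(a,b)_7: α=1, u≡2; β=1, v≡5 (mod 7); (2|7)=+1, (5|7)=-1; sign (−1)^1·+1^1·-1^1 = +1.
(a,b)_17: α=1, u≡5; β=1, v≡4 (mod 17); (5|17)=-1, (4|17)=+1; sign (−1)^0·-1^1·+1^1 = -1.
(a,b)_43: α=1, u≡4; β=0, v≡6 (mod 43); (4|43)=+1, (6|43)=+1; sign (−1)^0·+1^0·+1^1 = +1.
(a,b)_37: α=1, u≡3; β=0, v≡24 (mod 37); (3|37)=+1, (24|37)=-1; sign (−1)^0·+1^0·-1^1 = -1.
(a,b)_13: α=1, u≡6; β=1, v≡10 (mod 13); (6|13)=-1, (10|13)=+1; sign (−1)^0·-1^1·+1^1 = -1.
(a,b)_5: α=1, u≡3; β=3, v≡2 (mod 5); (3|5)=-1, (2|5)=-1; sign (−1)^0·-1^3·-1^1 = +1.
(a,b)_19: α=-2, u≡14; β=0, v≡8 (mod 19); (14|19)=-1, (8|19)=-1; sign (−1)^0·-1^0·-1^-2 = +1.
|Ram(-12306385, 7735)| = 4, even; anisotropic at {2, 13, 17, 37}.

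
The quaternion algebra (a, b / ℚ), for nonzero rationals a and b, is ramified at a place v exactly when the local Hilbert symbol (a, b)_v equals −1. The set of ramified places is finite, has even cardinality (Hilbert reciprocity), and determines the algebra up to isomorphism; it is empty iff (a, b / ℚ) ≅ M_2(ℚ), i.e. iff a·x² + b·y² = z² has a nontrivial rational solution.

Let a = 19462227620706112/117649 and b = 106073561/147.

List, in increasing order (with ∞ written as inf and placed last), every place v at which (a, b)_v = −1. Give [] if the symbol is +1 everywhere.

[19, 29, 37, 43]

Mod squares: a ≡ 37, b ≡ 2629923. Check v ∈ {∞, 2, 3, 7, 11, 19, 29, 37, 43}.
v=29: a=29^2·(≡11), b=29^1·(≡13) mod 29; (11|29)=-1, (13|29)=+1; (−1)^{2·1·14}·(-1)^1·(+1)^2 = -1.
v=∞: 37 > 0 and 2629923 > 0  ⇒  (a,b)_∞ = +1.
v=37: a=37^1·(≡12), b=37^1·(≡18) mod 37; (12|37)=+1, (18|37)=-1; (−1)^{1·1·18}·(+1)^1·(-1)^1 = -1.
v=2: v_2(a)=6, v_2(b)=0; units ≡ 5, 3 (mod 8); ε·ε+αω+βω = 0·1+6·1+0·1 ≡ 0  ⇒  (a,b)_2 = +1.
v=43: a=43^2·(≡33), b=43^1·(≡36) mod 43; (33|43)=-1, (36|43)=+1; (−1)^{2·1·21}·(-1)^1·(+1)^2 = -1.
v=7: a=7^-6·(≡4), b=7^-2·(≡2) mod 7; (4|7)=+1, (2|7)=+1; (−1)^{-6·-2·3}·(+1)^-2·(+1)^-6 = +1.
v=3: a=3^0·(≡1), b=3^-1·(≡2) mod 3; (1|3)=+1, (2|3)=-1; (−1)^{0·-1·1}·(+1)^-1·(-1)^0 = +1.
v=11: a=11^4·(≡9), b=11^2·(≡10) mod 11; (9|11)=+1, (10|11)=-1; (−1)^{4·2·5}·(+1)^2·(-1)^4 = +1.
v=19: a=19^2·(≡8), b=19^1·(≡13) mod 19; (8|19)=-1, (13|19)=-1; (−1)^{2·1·9}·(-1)^1·(-1)^2 = -1.
|Ram(37, 2629923)| = 4, even; anisotropic at {19, 29, 37, 43}.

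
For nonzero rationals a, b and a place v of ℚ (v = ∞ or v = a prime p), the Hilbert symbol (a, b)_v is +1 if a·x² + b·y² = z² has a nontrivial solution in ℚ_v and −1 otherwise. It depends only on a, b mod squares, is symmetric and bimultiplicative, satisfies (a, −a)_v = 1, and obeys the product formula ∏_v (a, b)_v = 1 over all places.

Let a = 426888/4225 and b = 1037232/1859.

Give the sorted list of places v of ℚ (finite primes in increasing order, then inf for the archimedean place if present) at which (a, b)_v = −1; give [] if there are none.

(a, b) ≡ (2, 33) mod (ℚ^×)²; places V = {2, 3, 5, 7, 11, 13, ∞}.
(a,b)_3: α=2, u≡2; β=3, v≡2 (mod 3); (2|3)=-1, (2|3)=-1; sign (−1)^0·-1^3·-1^2 = -1.
(a,b)_7: α=2, u≡1; β=4, v≡3 (mod 7); (1|7)=+1, (3|7)=-1; sign (−1)^0·+1^4·-1^2 = +1.
(a,b)_13: α=-2, u≡6; β=-2, v≡6 (mod 13); (6|13)=-1, (6|13)=-1; sign (−1)^0·-1^-2·-1^-2 = +1.
(a,b)_∞: sgn(2)=+, sgn(33)=+, so +1.
(a,b)_5: α=-2, u≡2; β=0, v≡3 (mod 5); (2|5)=-1, (3|5)=-1; sign (−1)^0·-1^0·-1^-2 = +1.
(a,b)_2: α=3, β=4; u≡1, v≡1 (mod 8); ε(u)ε(v)=0·0, αω(v)=3·0, βω(u)=4·0; sum ≡ 0  ⇒  +1.
(a,b)_11: α=2, u≡8; β=-1, v≡5 (mod 11); (8|11)=-1, (5|11)=+1; sign (−1)^0·-1^-1·+1^2 = -1.
(2, 33 / ℚ) ramifies at {3, 11}: a division algebra.

[3, 11]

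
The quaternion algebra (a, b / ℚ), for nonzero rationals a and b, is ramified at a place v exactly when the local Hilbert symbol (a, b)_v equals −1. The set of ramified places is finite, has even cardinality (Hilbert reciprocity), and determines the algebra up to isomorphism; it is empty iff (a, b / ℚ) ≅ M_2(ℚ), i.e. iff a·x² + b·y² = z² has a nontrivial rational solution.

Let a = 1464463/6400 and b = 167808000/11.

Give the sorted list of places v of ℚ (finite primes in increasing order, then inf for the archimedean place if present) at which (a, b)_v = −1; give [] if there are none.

[5, 13, 19, 23]

(a, b) ≡ (247, 72105) mod (ℚ^×)²; places V = {2, 3, 5, 7, 11, 13, 19, 23, ∞}.
(a,b)_23: α=0, u≡5; β=1, v≡5 (mod 23); (5|23)=-1, (5|23)=-1; sign (−1)^0·-1^1·-1^0 = -1.
(a,b)_7: α=2, u≡2; β=0, v≡6 (mod 7); (2|7)=+1, (6|7)=-1; sign (−1)^0·+1^0·-1^2 = +1.
(a,b)_11: α=2, u≡4; β=-1, v≡8 (mod 11); (4|11)=+1, (8|11)=-1; sign (−1)^0·+1^-1·-1^2 = +1.
(a,b)_3: α=0, u≡1; β=1, v≡2 (mod 3); (1|3)=+1, (2|3)=-1; sign (−1)^0·+1^1·-1^0 = +1.
(a,b)_2: α=-8, β=10; u≡7, v≡1 (mod 8); ε(u)ε(v)=1·0, αω(v)=-8·0, βω(u)=10·0; sum ≡ 0  ⇒  +1.
(a,b)_∞: sgn(247)=+, sgn(72105)=+, so +1.
(a,b)_5: α=-2, u≡3; β=3, v≡4 (mod 5); (3|5)=-1, (4|5)=+1; sign (−1)^0·-1^3·+1^-2 = -1.
(a,b)_19: α=1, u≡2; β=1, v≡14 (mod 19); (2|19)=-1, (14|19)=-1; sign (−1)^1·-1^1·-1^1 = -1.
(a,b)_13: α=1, u≡8; β=0, v≡2 (mod 13); (8|13)=-1, (2|13)=-1; sign (−1)^0·-1^0·-1^1 = -1.
|Ram(247, 72105)| = 4, even; anisotropic at {5, 13, 19, 23}.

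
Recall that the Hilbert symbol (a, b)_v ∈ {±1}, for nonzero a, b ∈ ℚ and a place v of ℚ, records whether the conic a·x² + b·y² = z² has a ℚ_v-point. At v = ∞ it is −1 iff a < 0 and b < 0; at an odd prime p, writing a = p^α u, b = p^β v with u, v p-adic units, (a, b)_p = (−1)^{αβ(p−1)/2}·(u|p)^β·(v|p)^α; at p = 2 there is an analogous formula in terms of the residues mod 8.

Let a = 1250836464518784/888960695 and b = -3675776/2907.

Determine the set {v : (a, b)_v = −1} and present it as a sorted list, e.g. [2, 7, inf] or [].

(a, b) ≡ (2470, -8398) mod (ℚ^×)²; places V = {2, 3, 5, 7, 11, 13, 17, 19, 23, 43, 47, ∞}.
(a,b)_2: α=7, β=7; u≡3, v≡1 (mod 8); ε(u)ε(v)=1·0, αω(v)=7·0, βω(u)=7·1; sum ≡ 1  ⇒  -1.
(a,b)_19: α=-3, u≡5; β=-1, v≡2 (mod 19); (5|19)=+1, (2|19)=-1; sign (−1)^1·+1^-1·-1^-3 = +1.
(a,b)_3: α=2, u≡1; β=-2, v≡2 (mod 3); (1|3)=+1, (2|3)=-1; sign (−1)^0·+1^-2·-1^2 = +1.
(a,b)_∞: sgn(2470)=+, sgn(-8398)=−, so +1.
(a,b)_7: α=-2, u≡3; β=0, v≡4 (mod 7); (3|7)=-1, (4|7)=+1; sign (−1)^0·-1^0·+1^-2 = +1.
(a,b)_43: α=2, u≡19; β=0, v≡8 (mod 43); (19|43)=-1, (8|43)=-1; sign (−1)^0·-1^0·-1^2 = +1.
(a,b)_47: α=2, u≡26; β=2, v≡43 (mod 47); (26|47)=-1, (43|47)=-1; sign (−1)^0·-1^2·-1^2 = +1.
(a,b)_11: α=2, u≡10; β=0, v≡2 (mod 11); (10|11)=-1, (2|11)=-1; sign (−1)^0·-1^0·-1^2 = +1.
(a,b)_23: α=-2, u≡9; β=0, v≡17 (mod 23); (9|23)=+1, (17|23)=-1; sign (−1)^0·+1^0·-1^-2 = +1.
(a,b)_17: α=0, u≡11; β=-1, v≡15 (mod 17); (11|17)=-1, (15|17)=+1; sign (−1)^0·-1^-1·+1^0 = -1.
(a,b)_5: α=-1, u≡1; β=0, v≡2 (mod 5); (1|5)=+1, (2|5)=-1; sign (−1)^0·+1^0·-1^-1 = -1.
(a,b)_13: α=3, u≡5; β=1, v≡3 (mod 13); (5|13)=-1, (3|13)=+1; sign (−1)^0·-1^1·+1^3 = -1.
(2470, -8398 / ℚ) ramifies at {2, 5, 13, 17}: a division algebra.

[2, 5, 13, 17]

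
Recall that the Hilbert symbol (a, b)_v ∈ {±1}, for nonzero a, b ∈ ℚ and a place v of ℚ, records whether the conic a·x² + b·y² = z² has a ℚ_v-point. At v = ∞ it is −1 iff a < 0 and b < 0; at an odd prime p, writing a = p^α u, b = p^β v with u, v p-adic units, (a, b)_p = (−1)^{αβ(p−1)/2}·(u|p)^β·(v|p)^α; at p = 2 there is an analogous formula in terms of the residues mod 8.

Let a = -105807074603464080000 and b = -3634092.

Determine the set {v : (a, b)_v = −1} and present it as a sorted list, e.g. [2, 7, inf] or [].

[2, 7, 11, inf]

(a, b) ≡ (-28842, -100947) mod (ℚ^×)²; places V = {2, 3, 5, 7, 11, 19, 23, ∞}.
(a,b)_7: α=2, u≡6; β=1, v≡6 (mod 7); (6|7)=-1, (6|7)=-1; sign (−1)^0·-1^1·-1^2 = -1.
(a,b)_3: α=5, u≡1; β=3, v≡2 (mod 3); (1|3)=+1, (2|3)=-1; sign (−1)^1·+1^3·-1^5 = +1.
(a,b)_11: α=3, u≡2; β=1, v≡2 (mod 11); (2|11)=-1, (2|11)=-1; sign (−1)^1·-1^1·-1^3 = -1.
(a,b)_2: α=7, β=2; u≡3, v≡5 (mod 8); ε(u)ε(v)=1·0, αω(v)=7·1, βω(u)=2·1; sum ≡ 1  ⇒  -1.
(a,b)_∞: sgn(-28842)=−, sgn(-100947)=−, so -1.
(a,b)_23: α=3, u≡14; β=1, v≡6 (mod 23); (14|23)=-1, (6|23)=+1; sign (−1)^1·-1^1·+1^3 = +1.
(a,b)_5: α=4, u≡2; β=0, v≡3 (mod 5); (2|5)=-1, (3|5)=-1; sign (−1)^0·-1^0·-1^4 = +1.
(a,b)_19: α=3, u≡2; β=1, v≡5 (mod 19); (2|19)=-1, (5|19)=+1; sign (−1)^1·-1^1·+1^3 = +1.
|Ram(-28842, -100947)| = 4, even; anisotropic at {2, 7, 11, ∞}.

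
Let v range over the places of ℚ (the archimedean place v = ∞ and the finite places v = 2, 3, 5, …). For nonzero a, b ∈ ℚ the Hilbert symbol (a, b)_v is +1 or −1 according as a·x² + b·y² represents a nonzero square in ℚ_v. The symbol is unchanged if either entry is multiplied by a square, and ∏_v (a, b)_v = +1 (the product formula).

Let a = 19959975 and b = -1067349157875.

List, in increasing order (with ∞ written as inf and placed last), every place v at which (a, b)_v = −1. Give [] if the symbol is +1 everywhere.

[7, 11, 23, 29]

(a, b) ≡ (88711, -115115) mod (ℚ^×)²; places V = {2, 3, 5, 7, 11, 13, 19, 23, 29, ∞}.
(a,b)_7: α=1, u≡3; β=3, v≡5 (mod 7); (3|7)=-1, (5|7)=-1; sign (−1)^1·-1^3·-1^1 = -1.
(a,b)_13: α=0, u≡9; β=1, v≡8 (mod 13); (9|13)=+1, (8|13)=-1; sign (−1)^0·+1^1·-1^0 = +1.
(a,b)_3: α=2, u≡1; β=2, v≡1 (mod 3); (1|3)=+1, (1|3)=+1; sign (−1)^0·+1^2·+1^2 = +1.
(a,b)_29: α=1, u≡18; β=2, v≡17 (mod 29); (18|29)=-1, (17|29)=-1; sign (−1)^0·-1^2·-1^1 = -1.
(a,b)_∞: sgn(88711)=+, sgn(-115115)=−, so +1.
(a,b)_5: α=2, u≡4; β=3, v≡2 (mod 5); (4|5)=+1, (2|5)=-1; sign (−1)^0·+1^3·-1^2 = +1.
(a,b)_23: α=1, u≡12; β=1, v≡16 (mod 23); (12|23)=+1, (16|23)=+1; sign (−1)^1·+1^1·+1^1 = -1.
(a,b)_11: α=0, u≡2; β=1, v≡6 (mod 11); (2|11)=-1, (6|11)=-1; sign (−1)^0·-1^1·-1^0 = -1.
(a,b)_2: α=0, β=0; u≡7, v≡5 (mod 8); ε(u)ε(v)=1·0, αω(v)=0·1, βω(u)=0·0; sum ≡ 0  ⇒  +1.
(a,b)_19: α=1, u≡15; β=0, v≡17 (mod 19); (15|19)=-1, (17|19)=+1; sign (−1)^0·-1^0·+1^1 = +1.
Ram(88711, -115115) = {7, 11, 23, 29}; no ℚ_7-point on the conic.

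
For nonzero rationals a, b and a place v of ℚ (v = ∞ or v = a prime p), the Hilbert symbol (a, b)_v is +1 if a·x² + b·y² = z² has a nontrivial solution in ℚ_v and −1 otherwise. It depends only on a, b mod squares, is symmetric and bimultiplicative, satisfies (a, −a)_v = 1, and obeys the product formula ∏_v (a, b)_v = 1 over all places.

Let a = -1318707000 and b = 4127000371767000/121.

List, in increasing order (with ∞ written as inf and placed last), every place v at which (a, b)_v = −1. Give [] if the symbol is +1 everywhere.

(a, b) ≡ (-30, 6630) mod (ℚ^×)²; places V = {2, 3, 5, 7, 11, 13, 17, ∞}.
(a,b)_5: α=3, u≡4; β=3, v≡1 (mod 5); (4|5)=+1, (1|5)=+1; sign (−1)^0·+1^3·+1^3 = +1.
(a,b)_7: α=0, u≡5; β=2, v≡1 (mod 7); (5|7)=-1, (1|7)=+1; sign (−1)^0·-1^2·+1^0 = +1.
(a,b)_3: α=3, u≡2; β=3, v≡2 (mod 3); (2|3)=-1, (2|3)=-1; sign (−1)^1·-1^3·-1^3 = -1.
(a,b)_11: α=0, u≡5; β=-2, v≡2 (mod 11); (5|11)=+1, (2|11)=-1; sign (−1)^0·+1^-2·-1^0 = +1.
(a,b)_∞: sgn(-30)=−, sgn(6630)=+, so +1.
(a,b)_13: α=2, u≡3; β=3, v≡1 (mod 13); (3|13)=+1, (1|13)=+1; sign (−1)^0·+1^3·+1^2 = +1.
(a,b)_17: α=2, u≡4; β=5, v≡1 (mod 17); (4|17)=+1, (1|17)=+1; sign (−1)^0·+1^5·+1^2 = +1.
(a,b)_2: α=3, β=3; u≡1, v≡3 (mod 8); ε(u)ε(v)=0·1, αω(v)=3·1, βω(u)=3·0; sum ≡ 1  ⇒  -1.
Ram(-30, 6630) = {2, 3}; no ℚ_2-point on the conic.

[2, 3]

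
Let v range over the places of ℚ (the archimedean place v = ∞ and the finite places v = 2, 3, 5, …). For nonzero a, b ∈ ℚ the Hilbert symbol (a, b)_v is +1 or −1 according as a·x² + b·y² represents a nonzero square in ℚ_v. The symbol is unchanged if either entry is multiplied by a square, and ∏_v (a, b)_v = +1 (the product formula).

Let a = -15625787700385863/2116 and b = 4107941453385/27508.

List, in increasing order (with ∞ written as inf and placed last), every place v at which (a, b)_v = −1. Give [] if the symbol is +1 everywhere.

Mod squares: a ≡ -1839383, b ≡ 274593605. Check v ∈ {∞, 2, 3, 5, 7, 11, 13, 17, 19, 23, 29, 41}.
v=11: a=11^2·(≡9), b=11^1·(≡8) mod 11; (9|11)=+1, (8|11)=-1; (−1)^{2·1·5}·(+1)^1·(-1)^2 = +1.
v=3: a=3^4·(≡1), b=3^4·(≡2) mod 3; (1|3)=+1, (2|3)=-1; (−1)^{4·4·1}·(+1)^4·(-1)^4 = +1.
v=17: a=17^1·(≡6), b=17^1·(≡13) mod 17; (6|17)=-1, (13|17)=+1; (−1)^{1·1·8}·(-1)^1·(+1)^1 = -1.
v=13: a=13^1·(≡4), b=13^-1·(≡12) mod 13; (4|13)=+1, (12|13)=+1; (−1)^{1·-1·6}·(+1)^-1·(+1)^1 = +1.
v=5: a=5^0·(≡2), b=5^1·(≡4) mod 5; (2|5)=-1, (4|5)=+1; (−1)^{0·1·2}·(-1)^1·(+1)^0 = -1.
v=29: a=29^1·(≡22), b=29^1·(≡24) mod 29; (22|29)=+1, (24|29)=+1; (−1)^{1·1·14}·(+1)^1·(+1)^1 = +1.
v=∞: -1839383 < 0 and 274593605 > 0  ⇒  (a,b)_∞ = +1.
v=41: a=41^1·(≡39), b=41^1·(≡3) mod 41; (39|41)=+1, (3|41)=-1; (−1)^{1·1·20}·(+1)^1·(-1)^1 = -1.
v=2: v_2(a)=-2, v_2(b)=-2; units ≡ 1, 5 (mod 8); ε·ε+αω+βω = 0·0+-2·1+-2·0 ≡ 0  ⇒  (a,b)_2 = +1.
v=7: a=7^5·(≡1), b=7^4·(≡5) mod 7; (1|7)=+1, (5|7)=-1; (−1)^{5·4·3}·(+1)^4·(-1)^5 = -1.
v=23: a=23^-2·(≡5), b=23^-2·(≡16) mod 23; (5|23)=-1, (16|23)=+1; (−1)^{-2·-2·11}·(-1)^-2·(+1)^-2 = +1.
v=19: a=19^2·(≡17), b=19^1·(≡14) mod 19; (17|19)=+1, (14|19)=-1; (−1)^{2·1·9}·(+1)^1·(-1)^2 = +1.
Ram(-1839383, 274593605) = {5, 7, 17, 41}; no ℚ_5-point on the conic.

[5, 7, 17, 41]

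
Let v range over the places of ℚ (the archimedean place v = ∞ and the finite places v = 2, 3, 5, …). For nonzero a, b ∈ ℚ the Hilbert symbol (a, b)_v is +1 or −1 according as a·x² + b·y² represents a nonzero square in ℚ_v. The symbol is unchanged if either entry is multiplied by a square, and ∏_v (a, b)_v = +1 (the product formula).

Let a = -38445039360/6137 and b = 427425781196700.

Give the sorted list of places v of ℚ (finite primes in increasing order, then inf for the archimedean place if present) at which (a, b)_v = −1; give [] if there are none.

[5, 11, 13, 17]

(a, b) ≡ (-34255, 143) mod (ℚ^×)²; places V = {2, 3, 5, 7, 11, 13, 17, 19, 31, ∞}.
(a,b)_19: α=-2, u≡2; β=0, v≡14 (mod 19); (2|19)=-1, (14|19)=-1; sign (−1)^0·-1^0·-1^-2 = +1.
(a,b)_∞: sgn(-34255)=−, sgn(143)=+, so +1.
(a,b)_31: α=1, u≡27; β=2, v≡19 (mod 31); (27|31)=-1, (19|31)=+1; sign (−1)^0·-1^2·+1^1 = +1.
(a,b)_17: α=-1, u≡2; β=0, v≡10 (mod 17); (2|17)=+1, (10|17)=-1; sign (−1)^0·+1^0·-1^-1 = -1.
(a,b)_13: α=3, u≡4; β=5, v≡11 (mod 13); (4|13)=+1, (11|13)=-1; sign (−1)^0·+1^5·-1^3 = -1.
(a,b)_3: α=2, u≡2; β=2, v≡2 (mod 3); (2|3)=-1, (2|3)=-1; sign (−1)^0·-1^2·-1^2 = +1.
(a,b)_7: α=2, u≡3; β=0, v≡6 (mod 7); (3|7)=-1, (6|7)=-1; sign (−1)^0·-1^0·-1^2 = +1.
(a,b)_2: α=8, β=2; u≡1, v≡7 (mod 8); ε(u)ε(v)=0·1, αω(v)=8·0, βω(u)=2·0; sum ≡ 0  ⇒  +1.
(a,b)_11: α=0, u≡2; β=3, v≡8 (mod 11); (2|11)=-1, (8|11)=-1; sign (−1)^0·-1^3·-1^0 = -1.
(a,b)_5: α=1, u≡4; β=2, v≡3 (mod 5); (4|5)=+1, (3|5)=-1; sign (−1)^0·+1^2·-1^1 = -1.
|Ram(-34255, 143)| = 4, even; anisotropic at {5, 11, 13, 17}.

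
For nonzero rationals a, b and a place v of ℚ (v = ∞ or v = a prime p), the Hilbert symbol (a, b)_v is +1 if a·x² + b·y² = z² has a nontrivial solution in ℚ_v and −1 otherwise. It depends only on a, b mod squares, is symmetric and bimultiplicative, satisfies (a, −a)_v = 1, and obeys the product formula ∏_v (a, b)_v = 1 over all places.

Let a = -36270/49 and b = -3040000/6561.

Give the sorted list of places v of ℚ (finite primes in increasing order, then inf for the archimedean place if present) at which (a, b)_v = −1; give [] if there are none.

Mod squares: a ≡ -4030, b ≡ -19. Check v ∈ {∞, 2, 3, 5, 7, 13, 19, 31}.
v=13: a=13^1·(≡7), b=13^0·(≡7) mod 13; (7|13)=-1, (7|13)=-1; (−1)^{1·0·6}·(-1)^0·(-1)^1 = -1.
v=3: a=3^2·(≡2), b=3^-8·(≡2) mod 3; (2|3)=-1, (2|3)=-1; (−1)^{2·-8·1}·(-1)^-8·(-1)^2 = +1.
v=7: a=7^-2·(≡4), b=7^0·(≡1) mod 7; (4|7)=+1, (1|7)=+1; (−1)^{-2·0·3}·(+1)^0·(+1)^-2 = +1.
v=31: a=31^1·(≡28), b=31^0·(≡24) mod 31; (28|31)=+1, (24|31)=-1; (−1)^{1·0·15}·(+1)^0·(-1)^1 = -1.
v=19: a=19^0·(≡7), b=19^1·(≡3) mod 19; (7|19)=+1, (3|19)=-1; (−1)^{0·1·9}·(+1)^1·(-1)^0 = +1.
v=2: v_2(a)=1, v_2(b)=8; units ≡ 1, 5 (mod 8); ε·ε+αω+βω = 0·0+1·1+8·0 ≡ 1  ⇒  (a,b)_2 = -1.
v=∞: -4030 < 0 and -19 < 0  ⇒  (a,b)_∞ = -1.
v=5: a=5^1·(≡4), b=5^4·(≡1) mod 5; (4|5)=+1, (1|5)=+1; (−1)^{1·4·2}·(+1)^4·(+1)^1 = +1.
(-4030, -19 / ℚ) ramifies at {2, 13, 31, ∞}: a division algebra.

[2, 13, 31, inf]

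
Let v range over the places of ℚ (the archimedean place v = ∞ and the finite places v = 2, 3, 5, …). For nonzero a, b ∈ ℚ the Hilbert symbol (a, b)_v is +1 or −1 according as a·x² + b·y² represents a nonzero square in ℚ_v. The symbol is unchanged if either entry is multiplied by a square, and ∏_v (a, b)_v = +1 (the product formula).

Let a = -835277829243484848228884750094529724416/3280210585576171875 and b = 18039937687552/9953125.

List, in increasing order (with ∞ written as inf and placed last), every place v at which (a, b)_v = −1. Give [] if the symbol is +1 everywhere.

(a, b) ≡ (-3791982, 168454) mod (ℚ^×)²; places V = {2, 3, 5, 7, 11, 13, 17, 19, 29, 31, 37, 53, ∞}.
(a,b)_5: α=-10, u≡3; β=-6, v≡1 (mod 5); (3|5)=-1, (1|5)=+1; sign (−1)^0·-1^-6·+1^-10 = +1.
(a,b)_53: α=6, u≡9; β=2, v≡51 (mod 53); (9|53)=+1, (51|53)=-1; sign (−1)^0·+1^2·-1^6 = +1.
(a,b)_13: α=4, u≡10; β=-1, v≡9 (mod 13); (10|13)=+1, (9|13)=+1; sign (−1)^0·+1^-1·+1^4 = +1.
(a,b)_3: α=-19, u≡2; β=0, v≡1 (mod 3); (2|3)=-1, (1|3)=+1; sign (−1)^0·-1^0·+1^-19 = +1.
(a,b)_17: α=-2, u≡2; β=0, v≡15 (mod 17); (2|17)=+1, (15|17)=+1; sign (−1)^0·+1^0·+1^-2 = +1.
(a,b)_7: α=2, u≡2; β=-2, v≡3 (mod 7); (2|7)=+1, (3|7)=-1; sign (−1)^0·+1^-2·-1^2 = +1.
(a,b)_11: α=4, u≡3; β=3, v≡10 (mod 11); (3|11)=+1, (10|11)=-1; sign (−1)^0·+1^3·-1^4 = +1.
(a,b)_∞: sgn(-3791982)=−, sgn(168454)=+, so +1.
(a,b)_29: α=1, u≡14; β=0, v≡20 (mod 29); (14|29)=-1, (20|29)=+1; sign (−1)^0·-1^0·+1^1 = +1.
(a,b)_31: α=3, u≡10; β=1, v≡14 (mod 31); (10|31)=+1, (14|31)=+1; sign (−1)^1·+1^1·+1^3 = -1.
(a,b)_19: α=3, u≡4; β=1, v≡18 (mod 19); (4|19)=+1, (18|19)=-1; sign (−1)^1·+1^1·-1^3 = +1.
(a,b)_2: α=23, β=13; u≡1, v≡3 (mod 8); ε(u)ε(v)=0·1, αω(v)=23·1, βω(u)=13·0; sum ≡ 1  ⇒  -1.
(a,b)_37: α=1, u≡7; β=0, v≡30 (mod 37); (7|37)=+1, (30|37)=+1; sign (−1)^0·+1^0·+1^1 = +1.
(-3791982, 168454 / ℚ) ramifies at {2, 31}: a division algebra.

[2, 31]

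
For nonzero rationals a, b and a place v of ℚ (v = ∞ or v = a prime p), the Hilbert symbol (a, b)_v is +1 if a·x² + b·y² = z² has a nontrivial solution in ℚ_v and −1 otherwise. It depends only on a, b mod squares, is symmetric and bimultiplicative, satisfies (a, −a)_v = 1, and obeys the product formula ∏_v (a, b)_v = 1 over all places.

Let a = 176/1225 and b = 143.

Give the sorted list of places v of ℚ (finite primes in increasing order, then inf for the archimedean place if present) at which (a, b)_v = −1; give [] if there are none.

Mod squares: a ≡ 11, b ≡ 143. Check v ∈ {∞, 2, 5, 7, 11, 13}.
v=7: a=7^-2·(≡2), b=7^0·(≡3) mod 7; (2|7)=+1, (3|7)=-1; (−1)^{-2·0·3}·(+1)^0·(-1)^-2 = +1.
v=13: a=13^0·(≡11), b=13^1·(≡11) mod 13; (11|13)=-1, (11|13)=-1; (−1)^{0·1·6}·(-1)^1·(-1)^0 = -1.
v=2: v_2(a)=4, v_2(b)=0; units ≡ 3, 7 (mod 8); ε·ε+αω+βω = 1·1+4·0+0·1 ≡ 1  ⇒  (a,b)_2 = -1.
v=∞: 11 > 0 and 143 > 0  ⇒  (a,b)_∞ = +1.
v=5: a=5^-2·(≡4), b=5^0·(≡3) mod 5; (4|5)=+1, (3|5)=-1; (−1)^{-2·0·2}·(+1)^0·(-1)^-2 = +1.
v=11: a=11^1·(≡4), b=11^1·(≡2) mod 11; (4|11)=+1, (2|11)=-1; (−1)^{1·1·5}·(+1)^1·(-1)^1 = +1.
Ram(11, 143) = {2, 13}; no ℚ_2-point on the conic.

[2, 13]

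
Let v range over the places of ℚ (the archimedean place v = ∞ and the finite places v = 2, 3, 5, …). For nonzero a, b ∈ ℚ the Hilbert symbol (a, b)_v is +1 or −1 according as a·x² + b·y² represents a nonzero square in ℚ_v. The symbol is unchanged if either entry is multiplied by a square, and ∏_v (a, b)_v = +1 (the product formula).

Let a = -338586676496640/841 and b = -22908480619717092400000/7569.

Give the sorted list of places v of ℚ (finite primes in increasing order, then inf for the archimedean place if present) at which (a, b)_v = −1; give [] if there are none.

(a, b) ≡ (-13585, -17710) mod (ℚ^×)²; places V = {2, 3, 5, 7, 11, 13, 19, 23, 29, ∞}.
(a,b)_2: α=8, β=7; u≡7, v≡1 (mod 8); ε(u)ε(v)=1·0, αω(v)=8·0, βω(u)=7·0; sum ≡ 0  ⇒  +1.
(a,b)_13: α=3, u≡5; β=4, v≡3 (mod 13); (5|13)=-1, (3|13)=+1; sign (−1)^0·-1^4·+1^3 = +1.
(a,b)_19: α=1, u≡9; β=2, v≡9 (mod 19); (9|19)=+1, (9|19)=+1; sign (−1)^0·+1^2·+1^1 = +1.
(a,b)_3: α=2, u≡2; β=-2, v≡2 (mod 3); (2|3)=-1, (2|3)=-1; sign (−1)^0·-1^-2·-1^2 = +1.
(a,b)_7: α=0, u≡2; β=3, v≡2 (mod 7); (2|7)=+1, (2|7)=+1; sign (−1)^0·+1^3·+1^0 = +1.
(a,b)_23: α=2, u≡12; β=3, v≡1 (mod 23); (12|23)=+1, (1|23)=+1; sign (−1)^0·+1^3·+1^2 = +1.
(a,b)_∞: sgn(-13585)=−, sgn(-17710)=−, so -1.
(a,b)_29: α=-2, u≡24; β=-2, v≡13 (mod 29); (24|29)=+1, (13|29)=+1; sign (−1)^0·+1^-2·+1^-2 = +1.
(a,b)_11: α=3, u≡10; β=3, v≡8 (mod 11); (10|11)=-1, (8|11)=-1; sign (−1)^1·-1^3·-1^3 = -1.
(a,b)_5: α=1, u≡2; β=5, v≡3 (mod 5); (2|5)=-1, (3|5)=-1; sign (−1)^0·-1^5·-1^1 = +1.
|Ram(-13585, -17710)| = 2, even; anisotropic at {11, ∞}.

[11, inf]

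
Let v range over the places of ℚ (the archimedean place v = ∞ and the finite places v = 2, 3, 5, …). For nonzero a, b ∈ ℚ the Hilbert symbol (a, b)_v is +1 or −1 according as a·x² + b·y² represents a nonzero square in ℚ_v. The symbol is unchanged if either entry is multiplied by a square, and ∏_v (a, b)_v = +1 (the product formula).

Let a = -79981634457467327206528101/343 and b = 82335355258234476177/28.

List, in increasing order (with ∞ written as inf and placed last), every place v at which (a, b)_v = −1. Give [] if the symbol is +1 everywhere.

(a, b) ≡ (-2356627, 7540351) mod (ℚ^×)²; places V = {2, 3, 7, 13, 19, 29, 41, 43, 47, ∞}.
(a,b)_47: α=1, u≡25; β=1, v≡20 (mod 47); (25|47)=+1, (20|47)=-1; sign (−1)^1·+1^1·-1^1 = +1.
(a,b)_43: α=4, u≡1; β=3, v≡12 (mod 43); (1|43)=+1, (12|43)=-1; sign (−1)^0·+1^3·-1^4 = +1.
(a,b)_13: α=1, u≡11; β=1, v≡5 (mod 13); (11|13)=-1, (5|13)=-1; sign (−1)^0·-1^1·-1^1 = +1.
(a,b)_29: α=3, u≡5; β=2, v≡2 (mod 29); (5|29)=+1, (2|29)=-1; sign (−1)^0·+1^2·-1^3 = -1.
(a,b)_3: α=4, u≡2; β=4, v≡1 (mod 3); (2|3)=-1, (1|3)=+1; sign (−1)^0·-1^4·+1^4 = +1.
(a,b)_7: α=-3, u≡1; β=-1, v≡6 (mod 7); (1|7)=+1, (6|7)=-1; sign (−1)^1·+1^-1·-1^-3 = +1.
(a,b)_41: α=4, u≡12; β=3, v≡13 (mod 41); (12|41)=-1, (13|41)=-1; sign (−1)^0·-1^3·-1^4 = -1.
(a,b)_∞: sgn(-2356627)=−, sgn(7540351)=+, so +1.
(a,b)_2: α=0, β=-2; u≡5, v≡7 (mod 8); ε(u)ε(v)=0·1, αω(v)=0·0, βω(u)=-2·1; sum ≡ 0  ⇒  +1.
(a,b)_19: α=3, u≡14; β=2, v≡5 (mod 19); (14|19)=-1, (5|19)=+1; sign (−1)^0·-1^2·+1^3 = +1.
|Ram(-2356627, 7540351)| = 2, even; anisotropic at {29, 41}.

[29, 41]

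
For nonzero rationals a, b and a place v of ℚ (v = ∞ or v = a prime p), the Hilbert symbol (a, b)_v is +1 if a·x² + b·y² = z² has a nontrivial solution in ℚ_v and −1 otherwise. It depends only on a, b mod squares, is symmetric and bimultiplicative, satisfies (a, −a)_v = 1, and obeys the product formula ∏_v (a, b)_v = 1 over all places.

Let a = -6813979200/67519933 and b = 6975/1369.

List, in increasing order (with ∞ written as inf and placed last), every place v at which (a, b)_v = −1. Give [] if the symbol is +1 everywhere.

(a, b) ≡ (-13949, 31) mod (ℚ^×)²; places V = {2, 3, 5, 7, 13, 29, 31, 37, 43, 53, ∞}.
(a,b)_53: α=-2, u≡43; β=0, v≡20 (mod 53); (43|53)=+1, (20|53)=-1; sign (−1)^0·+1^0·-1^-2 = +1.
(a,b)_5: α=2, u≡4; β=2, v≡1 (mod 5); (4|5)=+1, (1|5)=+1; sign (−1)^0·+1^2·+1^2 = +1.
(a,b)_13: α=-1, u≡8; β=0, v≡5 (mod 13); (8|13)=-1, (5|13)=-1; sign (−1)^0·-1^0·-1^-1 = -1.
(a,b)_43: α=-2, u≡32; β=0, v≡11 (mod 43); (32|43)=-1, (11|43)=+1; sign (−1)^0·-1^0·+1^-2 = +1.
(a,b)_3: α=4, u≡1; β=2, v≡1 (mod 3); (1|3)=+1, (1|3)=+1; sign (−1)^0·+1^2·+1^4 = +1.
(a,b)_31: α=0, u≡1; β=1, v≡14 (mod 31); (1|31)=+1, (14|31)=+1; sign (−1)^0·+1^1·+1^0 = +1.
(a,b)_29: α=1, u≡10; β=0, v≡17 (mod 29); (10|29)=-1, (17|29)=-1; sign (−1)^0·-1^0·-1^1 = -1.
(a,b)_∞: sgn(-13949)=−, sgn(31)=+, so +1.
(a,b)_7: α=2, u≡2; β=0, v≡6 (mod 7); (2|7)=+1, (6|7)=-1; sign (−1)^0·+1^0·-1^2 = +1.
(a,b)_2: α=6, β=0; u≡3, v≡7 (mod 8); ε(u)ε(v)=1·1, αω(v)=6·0, βω(u)=0·1; sum ≡ 1  ⇒  -1.
(a,b)_37: α=1, u≡27; β=-2, v≡19 (mod 37); (27|37)=+1, (19|37)=-1; sign (−1)^0·+1^-2·-1^1 = -1.
|Ram(-13949, 31)| = 4, even; anisotropic at {2, 13, 29, 37}.

[2, 13, 29, 37]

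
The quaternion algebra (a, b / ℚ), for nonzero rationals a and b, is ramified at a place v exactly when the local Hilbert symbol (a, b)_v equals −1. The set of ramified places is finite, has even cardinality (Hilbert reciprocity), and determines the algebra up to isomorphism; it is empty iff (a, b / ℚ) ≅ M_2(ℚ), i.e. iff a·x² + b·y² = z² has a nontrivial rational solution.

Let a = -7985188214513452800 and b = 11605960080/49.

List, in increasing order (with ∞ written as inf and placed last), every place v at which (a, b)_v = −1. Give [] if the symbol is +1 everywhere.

Mod squares: a ≡ -286143, b ≡ 476905. Check v ∈ {∞, 2, 3, 5, 7, 11, 13, 23, 29}.
v=2: v_2(a)=8, v_2(b)=4; units ≡ 1, 1 (mod 8); ε·ε+αω+βω = 0·0+8·0+4·0 ≡ 0  ⇒  (a,b)_2 = +1.
v=7: a=7^0·(≡3), b=7^-2·(≡1) mod 7; (3|7)=-1, (1|7)=+1; (−1)^{0·-2·3}·(-1)^-2·(+1)^0 = +1.
v=23: a=23^3·(≡8), b=23^1·(≡8) mod 23; (8|23)=+1, (8|23)=+1; (−1)^{3·1·11}·(+1)^1·(+1)^3 = -1.
v=5: a=5^2·(≡3), b=5^1·(≡4) mod 5; (3|5)=-1, (4|5)=+1; (−1)^{2·1·2}·(-1)^1·(+1)^2 = -1.
v=∞: -286143 < 0 and 476905 > 0  ⇒  (a,b)_∞ = +1.
v=29: a=29^3·(≡23), b=29^1·(≡15) mod 29; (23|29)=+1, (15|29)=-1; (−1)^{3·1·14}·(+1)^1·(-1)^3 = -1.
v=3: a=3^5·(≡1), b=3^2·(≡1) mod 3; (1|3)=+1, (1|3)=+1; (−1)^{5·2·1}·(+1)^2·(+1)^5 = +1.
v=11: a=11^3·(≡8), b=11^1·(≡1) mod 11; (8|11)=-1, (1|11)=+1; (−1)^{3·1·5}·(-1)^1·(+1)^3 = +1.
v=13: a=13^1·(≡11), b=13^3·(≡9) mod 13; (11|13)=-1, (9|13)=+1; (−1)^{1·3·6}·(-1)^3·(+1)^1 = -1.
|Ram(-286143, 476905)| = 4, even; anisotropic at {5, 13, 23, 29}.

[5, 13, 23, 29]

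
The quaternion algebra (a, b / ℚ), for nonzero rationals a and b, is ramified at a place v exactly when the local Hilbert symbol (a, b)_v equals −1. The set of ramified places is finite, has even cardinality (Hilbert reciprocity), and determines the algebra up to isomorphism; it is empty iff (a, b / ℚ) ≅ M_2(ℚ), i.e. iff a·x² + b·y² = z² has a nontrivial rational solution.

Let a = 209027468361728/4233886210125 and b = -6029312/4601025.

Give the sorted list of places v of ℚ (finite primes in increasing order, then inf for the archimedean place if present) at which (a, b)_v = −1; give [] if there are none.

Mod squares: a ≡ 115, b ≡ -23. Check v ∈ {∞, 2, 3, 5, 11, 13, 23}.
v=13: a=13^-4·(≡6), b=13^-2·(≡12) mod 13; (6|13)=-1, (12|13)=+1; (−1)^{-4·-2·6}·(-1)^-2·(+1)^-4 = +1.
v=3: a=3^-4·(≡1), b=3^-2·(≡1) mod 3; (1|3)=+1, (1|3)=+1; (−1)^{-4·-2·1}·(+1)^-2·(+1)^-4 = +1.
v=23: a=23^3·(≡7), b=23^1·(≡22) mod 23; (7|23)=-1, (22|23)=-1; (−1)^{3·1·11}·(-1)^1·(-1)^3 = -1.
v=∞: 115 > 0 and -23 < 0  ⇒  (a,b)_∞ = +1.
v=2: v_2(a)=34, v_2(b)=18; units ≡ 3, 1 (mod 8); ε·ε+αω+βω = 1·0+34·0+18·1 ≡ 0  ⇒  (a,b)_2 = +1.
v=5: a=5^-3·(≡3), b=5^-2·(≡3) mod 5; (3|5)=-1, (3|5)=-1; (−1)^{-3·-2·2}·(-1)^-2·(-1)^-3 = -1.
v=11: a=11^-4·(≡9), b=11^-2·(≡7) mod 11; (9|11)=+1, (7|11)=-1; (−1)^{-4·-2·5}·(+1)^-2·(-1)^-4 = +1.
|Ram(115, -23)| = 2, even; anisotropic at {5, 23}.

[5, 23]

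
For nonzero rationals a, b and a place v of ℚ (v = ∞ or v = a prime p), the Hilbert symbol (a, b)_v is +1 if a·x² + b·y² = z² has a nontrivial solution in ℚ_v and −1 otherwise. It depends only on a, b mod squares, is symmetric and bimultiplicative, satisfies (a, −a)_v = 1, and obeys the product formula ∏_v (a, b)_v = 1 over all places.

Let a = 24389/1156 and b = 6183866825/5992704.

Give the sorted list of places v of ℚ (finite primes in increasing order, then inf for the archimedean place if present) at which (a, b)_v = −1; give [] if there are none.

[29, 31]

(a, b) ≡ (29, 713) mod (ℚ^×)²; places V = {2, 3, 5, 17, 19, 23, 29, 31, ∞}.
(a,b)_19: α=0, u≡15; β=2, v≡10 (mod 19); (15|19)=-1, (10|19)=-1; sign (−1)^0·-1^2·-1^0 = +1.
(a,b)_∞: sgn(29)=+, sgn(713)=+, so +1.
(a,b)_2: α=-2, β=-8; u≡5, v≡1 (mod 8); ε(u)ε(v)=0·0, αω(v)=-2·0, βω(u)=-8·1; sum ≡ 0  ⇒  +1.
(a,b)_17: α=-2, u≡7; β=-2, v≡4 (mod 17); (7|17)=-1, (4|17)=+1; sign (−1)^0·-1^-2·+1^-2 = +1.
(a,b)_3: α=0, u≡2; β=-4, v≡2 (mod 3); (2|3)=-1, (2|3)=-1; sign (−1)^0·-1^-4·-1^0 = +1.
(a,b)_29: α=3, u≡7; β=0, v≡27 (mod 29); (7|29)=+1, (27|29)=-1; sign (−1)^0·+1^0·-1^3 = -1.
(a,b)_31: α=0, u≡6; β=3, v≡30 (mod 31); (6|31)=-1, (30|31)=-1; sign (−1)^0·-1^3·-1^0 = -1.
(a,b)_23: α=0, u≡13; β=1, v≡1 (mod 23); (13|23)=+1, (1|23)=+1; sign (−1)^0·+1^1·+1^0 = +1.
(a,b)_5: α=0, u≡4; β=2, v≡2 (mod 5); (4|5)=+1, (2|5)=-1; sign (−1)^0·+1^2·-1^0 = +1.
|Ram(29, 713)| = 2, even; anisotropic at {29, 31}.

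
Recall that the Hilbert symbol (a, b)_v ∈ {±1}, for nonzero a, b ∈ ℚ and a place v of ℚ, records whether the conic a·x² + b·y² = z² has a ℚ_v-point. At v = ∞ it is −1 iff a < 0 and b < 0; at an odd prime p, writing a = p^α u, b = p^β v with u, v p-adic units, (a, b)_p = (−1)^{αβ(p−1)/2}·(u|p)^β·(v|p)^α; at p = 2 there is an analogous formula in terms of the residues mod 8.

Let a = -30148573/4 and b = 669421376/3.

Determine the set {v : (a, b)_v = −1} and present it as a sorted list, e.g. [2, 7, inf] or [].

(a, b) ≡ (-615277, 31379127) mod (ℚ^×)²; places V = {2, 3, 7, 13, 17, 19, 47, 53, ∞}.
(a,b)_19: α=1, u≡14; β=1, v≡18 (mod 19); (14|19)=-1, (18|19)=-1; sign (−1)^1·-1^1·-1^1 = -1.
(a,b)_47: α=1, u≡11; β=1, v≡27 (mod 47); (11|47)=-1, (27|47)=+1; sign (−1)^1·-1^1·+1^1 = +1.
(a,b)_∞: sgn(-615277)=−, sgn(31379127)=+, so +1.
(a,b)_7: α=2, u≡4; β=0, v≡5 (mod 7); (4|7)=+1, (5|7)=-1; sign (−1)^0·+1^0·-1^2 = +1.
(a,b)_53: α=1, u≡2; β=1, v≡1 (mod 53); (2|53)=-1, (1|53)=+1; sign (−1)^0·-1^1·+1^1 = -1.
(a,b)_2: α=-2, β=6; u≡3, v≡7 (mod 8); ε(u)ε(v)=1·1, αω(v)=-2·0, βω(u)=6·1; sum ≡ 1  ⇒  -1.
(a,b)_17: α=0, u≡15; β=1, v≡11 (mod 17); (15|17)=+1, (11|17)=-1; sign (−1)^0·+1^1·-1^0 = +1.
(a,b)_3: α=0, u≡2; β=-1, v≡2 (mod 3); (2|3)=-1, (2|3)=-1; sign (−1)^0·-1^-1·-1^0 = -1.
(a,b)_13: α=1, u≡10; β=1, v≡1 (mod 13); (10|13)=+1, (1|13)=+1; sign (−1)^0·+1^1·+1^1 = +1.
Ram(-615277, 31379127) = {2, 3, 19, 53}; no ℚ_2-point on the conic.

[2, 3, 19, 53]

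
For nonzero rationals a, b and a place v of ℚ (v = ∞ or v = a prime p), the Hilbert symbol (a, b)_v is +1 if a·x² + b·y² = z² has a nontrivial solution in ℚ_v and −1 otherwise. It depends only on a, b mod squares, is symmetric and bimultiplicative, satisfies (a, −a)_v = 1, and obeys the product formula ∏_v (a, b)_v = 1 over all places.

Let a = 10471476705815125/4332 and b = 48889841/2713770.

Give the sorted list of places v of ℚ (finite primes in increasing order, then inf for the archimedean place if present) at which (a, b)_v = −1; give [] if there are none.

Mod squares: a ≡ 15015, b ≡ 570570. Check v ∈ {∞, 2, 3, 5, 7, 11, 13, 17, 19, 23}.
v=5: a=5^3·(≡3), b=5^-1·(≡4) mod 5; (3|5)=-1, (4|5)=+1; (−1)^{3·-1·2}·(-1)^-1·(+1)^3 = -1.
v=2: v_2(a)=-2, v_2(b)=-1; units ≡ 7, 5 (mod 8); ε·ε+αω+βω = 1·0+-2·1+-1·0 ≡ 0  ⇒  (a,b)_2 = +1.
v=7: a=7^3·(≡3), b=7^1·(≡2) mod 7; (3|7)=-1, (2|7)=+1; (−1)^{3·1·3}·(-1)^1·(+1)^3 = +1.
v=3: a=3^-1·(≡1), b=3^-3·(≡2) mod 3; (1|3)=+1, (2|3)=-1; (−1)^{-1·-3·1}·(+1)^-3·(-1)^-1 = +1.
v=17: a=17^4·(≡16), b=17^2·(≡4) mod 17; (16|17)=+1, (4|17)=+1; (−1)^{4·2·8}·(+1)^2·(+1)^4 = +1.
v=∞: 15015 > 0 and 570570 > 0  ⇒  (a,b)_∞ = +1.
v=23: a=23^0·(≡7), b=23^-2·(≡6) mod 23; (7|23)=-1, (6|23)=+1; (−1)^{0·-2·11}·(-1)^-2·(+1)^0 = +1.
v=13: a=13^3·(≡2), b=13^3·(≡7) mod 13; (2|13)=-1, (7|13)=-1; (−1)^{3·3·6}·(-1)^3·(-1)^3 = +1.
v=19: a=19^-2·(≡5), b=19^-1·(≡15) mod 19; (5|19)=+1, (15|19)=-1; (−1)^{-2·-1·9}·(+1)^-1·(-1)^-2 = +1.
v=11: a=11^3·(≡9), b=11^1·(≡9) mod 11; (9|11)=+1, (9|11)=+1; (−1)^{3·1·5}·(+1)^1·(+1)^3 = -1.
|Ram(15015, 570570)| = 2, even; anisotropic at {5, 11}.

[5, 11]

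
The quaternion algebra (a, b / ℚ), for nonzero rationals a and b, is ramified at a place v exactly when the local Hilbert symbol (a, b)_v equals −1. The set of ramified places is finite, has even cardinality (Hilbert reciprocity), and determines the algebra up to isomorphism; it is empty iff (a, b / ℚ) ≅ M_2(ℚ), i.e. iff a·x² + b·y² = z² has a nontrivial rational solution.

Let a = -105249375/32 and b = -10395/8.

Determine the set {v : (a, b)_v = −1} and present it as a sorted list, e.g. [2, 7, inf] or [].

[2, 5, 11, inf]

(a, b) ≡ (-462, -2310) mod (ℚ^×)²; places V = {2, 3, 5, 7, 11, ∞}.
(a,b)_11: α=1, u≡6; β=1, v≡7 (mod 11); (6|11)=-1, (7|11)=-1; sign (−1)^1·-1^1·-1^1 = -1.
(a,b)_5: α=4, u≡3; β=1, v≡2 (mod 5); (3|5)=-1, (2|5)=-1; sign (−1)^0·-1^1·-1^4 = -1.
(a,b)_2: α=-5, β=-3; u≡1, v≡5 (mod 8); ε(u)ε(v)=0·0, αω(v)=-5·1, βω(u)=-3·0; sum ≡ 1  ⇒  -1.
(a,b)_∞: sgn(-462)=−, sgn(-2310)=−, so -1.
(a,b)_3: α=7, u≡2; β=3, v≡1 (mod 3); (2|3)=-1, (1|3)=+1; sign (−1)^1·-1^3·+1^7 = +1.
(a,b)_7: α=1, u≡1; β=1, v≡6 (mod 7); (1|7)=+1, (6|7)=-1; sign (−1)^1·+1^1·-1^1 = +1.
Ram(-462, -2310) = {2, 5, 11, ∞}; no ℚ_2-point on the conic.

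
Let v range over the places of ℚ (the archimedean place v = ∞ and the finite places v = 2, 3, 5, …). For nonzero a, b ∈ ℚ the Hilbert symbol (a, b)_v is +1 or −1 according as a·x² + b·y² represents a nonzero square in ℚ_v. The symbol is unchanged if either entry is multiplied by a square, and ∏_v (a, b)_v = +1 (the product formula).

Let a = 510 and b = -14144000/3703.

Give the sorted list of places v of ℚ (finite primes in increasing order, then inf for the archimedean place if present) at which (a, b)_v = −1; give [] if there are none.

Mod squares: a ≡ 510, b ≡ -15470. Check v ∈ {∞, 2, 3, 5, 7, 13, 17, 23}.
v=5: a=5^1·(≡2), b=5^3·(≡1) mod 5; (2|5)=-1, (1|5)=+1; (−1)^{1·3·2}·(-1)^3·(+1)^1 = -1.
v=∞: 510 > 0 and -15470 < 0  ⇒  (a,b)_∞ = +1.
v=23: a=23^0·(≡4), b=23^-2·(≡18) mod 23; (4|23)=+1, (18|23)=+1; (−1)^{0·-2·11}·(+1)^-2·(+1)^0 = +1.
v=17: a=17^1·(≡13), b=17^1·(≡1) mod 17; (13|17)=+1, (1|17)=+1; (−1)^{1·1·8}·(+1)^1·(+1)^1 = +1.
v=13: a=13^0·(≡3), b=13^1·(≡2) mod 13; (3|13)=+1, (2|13)=-1; (−1)^{0·1·6}·(+1)^1·(-1)^0 = +1.
v=3: a=3^1·(≡2), b=3^0·(≡1) mod 3; (2|3)=-1, (1|3)=+1; (−1)^{1·0·1}·(-1)^0·(+1)^1 = +1.
v=2: v_2(a)=1, v_2(b)=9; units ≡ 7, 1 (mod 8); ε·ε+αω+βω = 1·0+1·0+9·0 ≡ 0  ⇒  (a,b)_2 = +1.
v=7: a=7^0·(≡6), b=7^-1·(≡1) mod 7; (6|7)=-1, (1|7)=+1; (−1)^{0·-1·3}·(-1)^-1·(+1)^0 = -1.
(510, -15470 / ℚ) ramifies at {5, 7}: a division algebra.

[5, 7]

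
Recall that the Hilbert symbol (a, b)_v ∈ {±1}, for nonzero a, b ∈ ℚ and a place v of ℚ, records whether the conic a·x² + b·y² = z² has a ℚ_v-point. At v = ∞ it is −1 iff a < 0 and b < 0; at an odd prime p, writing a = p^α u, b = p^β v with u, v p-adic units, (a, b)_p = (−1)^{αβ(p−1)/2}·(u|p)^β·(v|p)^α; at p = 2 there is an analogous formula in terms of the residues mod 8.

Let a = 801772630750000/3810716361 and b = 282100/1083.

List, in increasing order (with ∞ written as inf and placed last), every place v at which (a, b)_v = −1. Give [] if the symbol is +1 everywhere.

[2, 13]

(a, b) ≡ (403, 8463) mod (ℚ^×)²; places V = {2, 3, 5, 7, 13, 19, 31, ∞}.
(a,b)_3: α=-4, u≡1; β=-1, v≡1 (mod 3); (1|3)=+1, (1|3)=+1; sign (−1)^0·+1^-1·+1^-4 = +1.
(a,b)_∞: sgn(403)=+, sgn(8463)=+, so +1.
(a,b)_19: α=-6, u≡11; β=-2, v≡15 (mod 19); (11|19)=+1, (15|19)=-1; sign (−1)^0·+1^-2·-1^-6 = +1.
(a,b)_13: α=3, u≡2; β=1, v≡4 (mod 13); (2|13)=-1, (4|13)=+1; sign (−1)^0·-1^1·+1^3 = -1.
(a,b)_2: α=4, β=2; u≡3, v≡7 (mod 8); ε(u)ε(v)=1·1, αω(v)=4·0, βω(u)=2·1; sum ≡ 1  ⇒  -1.
(a,b)_5: α=6, u≡3; β=2, v≡3 (mod 5); (3|5)=-1, (3|5)=-1; sign (−1)^0·-1^2·-1^6 = +1.
(a,b)_31: α=3, u≡17; β=1, v≡7 (mod 31); (17|31)=-1, (7|31)=+1; sign (−1)^1·-1^1·+1^3 = +1.
(a,b)_7: α=2, u≡4; β=1, v≡3 (mod 7); (4|7)=+1, (3|7)=-1; sign (−1)^0·+1^1·-1^2 = +1.
Ram(403, 8463) = {2, 13}; no ℚ_2-point on the conic.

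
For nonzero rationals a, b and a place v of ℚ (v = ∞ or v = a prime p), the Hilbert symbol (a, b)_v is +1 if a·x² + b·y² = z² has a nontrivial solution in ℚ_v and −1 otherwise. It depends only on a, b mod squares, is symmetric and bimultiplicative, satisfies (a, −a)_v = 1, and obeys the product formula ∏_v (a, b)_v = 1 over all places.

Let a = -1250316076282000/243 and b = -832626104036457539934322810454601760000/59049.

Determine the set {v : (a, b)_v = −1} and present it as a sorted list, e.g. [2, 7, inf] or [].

Mod squares: a ≡ -2140635, b ≡ -2245789. Check v ∈ {∞, 2, 3, 5, 7, 11, 13, 19, 23, 29, 37}.
v=7: a=7^3·(≡2), b=7^9·(≡1) mod 7; (2|7)=+1, (1|7)=+1; (−1)^{3·9·3}·(+1)^9·(+1)^3 = -1.
v=23: a=23^2·(≡19), b=23^5·(≡21) mod 23; (19|23)=-1, (21|23)=-1; (−1)^{2·5·11}·(-1)^5·(-1)^2 = -1.
v=19: a=19^1·(≡1), b=19^2·(≡5) mod 19; (1|19)=+1, (5|19)=+1; (−1)^{1·2·9}·(+1)^2·(+1)^1 = +1.
v=37: a=37^1·(≡29), b=37^3·(≡2) mod 37; (29|37)=-1, (2|37)=-1; (−1)^{1·3·18}·(-1)^3·(-1)^1 = +1.
v=2: v_2(a)=4, v_2(b)=8; units ≡ 5, 3 (mod 8); ε·ε+αω+βω = 0·1+4·1+8·1 ≡ 0  ⇒  (a,b)_2 = +1.
v=13: a=13^2·(≡4), b=13^5·(≡1) mod 13; (4|13)=+1, (1|13)=+1; (−1)^{2·5·6}·(+1)^5·(+1)^2 = +1.
v=5: a=5^3·(≡3), b=5^4·(≡1) mod 5; (3|5)=-1, (1|5)=+1; (−1)^{3·4·2}·(-1)^4·(+1)^3 = +1.
v=11: a=11^0·(≡9), b=11^2·(≡1) mod 11; (9|11)=+1, (1|11)=+1; (−1)^{0·2·5}·(+1)^2·(+1)^0 = +1.
v=∞: -2140635 < 0 and -2245789 < 0  ⇒  (a,b)_∞ = -1.
v=3: a=3^-5·(≡2), b=3^-10·(≡2) mod 3; (2|3)=-1, (2|3)=-1; (−1)^{-5·-10·1}·(-1)^-10·(-1)^-5 = -1.
v=29: a=29^1·(≡27), b=29^3·(≡27) mod 29; (27|29)=-1, (27|29)=-1; (−1)^{1·3·14}·(-1)^3·(-1)^1 = +1.
Ram(-2140635, -2245789) = {3, 7, 23, ∞}; no ℚ_3-point on the conic.

[3, 7, 23, inf]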